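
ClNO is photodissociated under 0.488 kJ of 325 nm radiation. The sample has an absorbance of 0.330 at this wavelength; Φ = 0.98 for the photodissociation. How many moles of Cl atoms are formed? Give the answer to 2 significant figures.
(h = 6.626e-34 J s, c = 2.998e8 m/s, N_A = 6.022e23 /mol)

Photon energy at 325 nm: hc/λ = (6.626e-34)(2.998e8)/(325e-9) = 6.112e-19 J.
Incident energy: 0.488 kJ = 488 J.
Photons incident: 488 / 6.112e-19 = 7.984e20, i.e. 7.984e20/6.022e23 = 0.001326 mol.
Fraction absorbed: 1 − 10^(−0.330) = 0.5323.
Photons absorbed: 0.5323 × 0.001326 = 7.058e-4 mol.
Product: Φ × n_abs = 0.98 × 7.058e-4 = 6.917e-4 mol.

6.9e-4 mol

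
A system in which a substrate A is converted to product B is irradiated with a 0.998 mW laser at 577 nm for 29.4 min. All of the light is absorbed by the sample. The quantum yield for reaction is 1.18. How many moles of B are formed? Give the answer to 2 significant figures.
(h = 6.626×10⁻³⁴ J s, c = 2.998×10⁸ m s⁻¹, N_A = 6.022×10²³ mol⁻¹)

Photon energy at 577 nm: hc/λ = (6.626×10⁻³⁴)(2.998×10⁸)/(577×10⁻⁹) = 3.443×10⁻¹⁹ J.
Energy delivered: (0.998 mW)(1764 s) = 1.760 J.
Photons incident: 1.760 / 3.443×10⁻¹⁹ = 5.112×10¹⁸, i.e. 5.112×10¹⁸/6.022×10²³ = 8.489×10⁻⁶ mol.
Product: Φ × n_abs = 1.18 × 8.489×10⁻⁶ = 1.002×10⁻⁵ mol.

1.0×10⁻⁵ mol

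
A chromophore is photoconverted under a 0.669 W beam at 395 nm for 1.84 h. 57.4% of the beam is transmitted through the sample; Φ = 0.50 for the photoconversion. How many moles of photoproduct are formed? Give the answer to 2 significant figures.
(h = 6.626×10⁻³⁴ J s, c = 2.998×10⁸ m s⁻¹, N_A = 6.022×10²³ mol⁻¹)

0.0031 mol

Photon energy at 395 nm: hc/λ = (6.626×10⁻³⁴)(2.998×10⁸)/(395×10⁻⁹) = 5.029×10⁻¹⁹ J.
Energy delivered: (0.669 W)(6624 s) = 4431 J.
Photons incident: 4431 / 5.029×10⁻¹⁹ = 8.811×10²¹, i.e. 8.811×10²¹/6.022×10²³ = 0.01463 mol.
Fraction absorbed: 1 − 57.4/100 = 0.4260.
Photons absorbed: 0.4260 × 0.01463 = 0.006232 mol.
Product: Φ × n_abs = 0.50 × 0.006232 = 0.003116 mol.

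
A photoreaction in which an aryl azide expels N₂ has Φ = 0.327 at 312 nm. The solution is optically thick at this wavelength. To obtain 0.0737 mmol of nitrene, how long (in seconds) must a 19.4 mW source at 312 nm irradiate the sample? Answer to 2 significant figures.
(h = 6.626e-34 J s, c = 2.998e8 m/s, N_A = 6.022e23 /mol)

Product: 0.0737 mmol = 7.37e-5 mol.
Photons that must be absorbed: 7.37e-5 / 0.327 = 2.254e-4 mol.
Photon energy: hc/λ = 6.367e-19 J; per mole, 3.834e5 J mol⁻¹.
Energy required: 2.254e-4 × 3.834e5 = 86.42 J.
Time: 86.42 J / 0.0194 W = 4500 s.

t ≈ 4500 s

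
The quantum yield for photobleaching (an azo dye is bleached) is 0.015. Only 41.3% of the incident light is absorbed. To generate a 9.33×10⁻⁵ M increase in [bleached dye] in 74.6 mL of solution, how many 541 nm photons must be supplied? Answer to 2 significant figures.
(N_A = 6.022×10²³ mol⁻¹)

6.8×10²⁰ photons

Product: (9.33×10⁻⁵ M)(0.0746 L) = 6.960×10⁻⁶ mol.
Photons that must be absorbed: 6.960×10⁻⁶ / 0.015 = 4.640×10⁻⁴ mol.
Incident photons needed: 4.640×10⁻⁴ / 0.413 = 0.001123 mol.
Photon count: 0.001123 × 6.022×10²³ = 6.8×10²⁰.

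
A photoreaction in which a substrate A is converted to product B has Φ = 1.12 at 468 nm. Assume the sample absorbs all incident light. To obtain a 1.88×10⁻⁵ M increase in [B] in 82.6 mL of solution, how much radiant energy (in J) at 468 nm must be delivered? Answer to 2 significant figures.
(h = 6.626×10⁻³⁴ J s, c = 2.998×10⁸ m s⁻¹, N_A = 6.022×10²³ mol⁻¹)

0.35 J

Product: (1.88×10⁻⁵ M)(0.0826 L) = 1.553×10⁻⁶ mol.
Photons that must be absorbed: 1.553×10⁻⁶ / 1.12 = 1.387×10⁻⁶ mol.
Photon energy: hc/λ = 4.245×10⁻¹⁹ J; per mole, 2.556×10⁵ J mol⁻¹.
Energy required: 1.387×10⁻⁶ × 2.556×10⁵ = 0.35 J.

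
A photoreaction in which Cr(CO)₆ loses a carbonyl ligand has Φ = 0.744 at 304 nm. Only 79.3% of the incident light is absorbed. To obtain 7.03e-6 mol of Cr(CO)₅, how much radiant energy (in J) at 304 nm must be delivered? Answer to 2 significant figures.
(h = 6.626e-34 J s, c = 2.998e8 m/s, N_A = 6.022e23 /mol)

4.7 J

Photons that must be absorbed: 7.03e-6 / 0.744 = 9.449e-6 mol.
Incident photons needed: 9.449e-6 / 0.793 = 1.192e-5 mol.
Photon energy: hc/λ = 6.534e-19 J; per mole, 3.935e5 J mol⁻¹.
Energy required: 1.192e-5 × 3.935e5 = 4.7 J.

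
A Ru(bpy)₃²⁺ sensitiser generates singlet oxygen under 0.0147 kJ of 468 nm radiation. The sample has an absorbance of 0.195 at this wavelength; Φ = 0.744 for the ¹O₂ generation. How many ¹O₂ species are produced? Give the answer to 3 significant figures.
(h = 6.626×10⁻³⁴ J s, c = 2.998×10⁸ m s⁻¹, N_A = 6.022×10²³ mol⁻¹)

Photon energy at 468 nm: hc/λ = (6.626×10⁻³⁴)(2.998×10⁸)/(468×10⁻⁹) = 4.245×10⁻¹⁹ J.
Incident energy: 0.0147 kJ = 14.7 J.
Photons incident: 14.7 / 4.245×10⁻¹⁹ = 3.463×10¹⁹, i.e. 3.463×10¹⁹/6.022×10²³ = 5.751×10⁻⁵ mol.
Fraction absorbed: 1 − 10^(−0.195) = 0.3617.
Photons absorbed: 0.3617 × 5.751×10⁻⁵ = 2.080×10⁻⁵ mol.
Product: Φ × n_abs = 0.744 × 2.080×10⁻⁵ = 1.548×10⁻⁵ mol.
As a count: 1.548×10⁻⁵ × 6.022×10²³ = 9.32×10¹⁸.

9.32×10¹⁸ species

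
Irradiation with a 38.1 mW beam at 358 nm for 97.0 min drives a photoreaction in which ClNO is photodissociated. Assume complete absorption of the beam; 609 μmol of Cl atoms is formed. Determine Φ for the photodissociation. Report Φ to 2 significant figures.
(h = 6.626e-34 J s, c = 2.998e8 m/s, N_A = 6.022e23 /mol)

Φ = 0.92

Product: 609 μmol = 6.09e-4 mol.
Photon energy at 358 nm: hc/λ = (6.626e-34)(2.998e8)/(358e-9) = 5.549e-19 J.
Energy delivered: (38.1 mW)(5820 s) = 221.7 J.
Photons incident: 221.7 / 5.549e-19 = 3.995e20, i.e. 3.995e20/6.022e23 = 6.634e-4 mol.
Φ = 6.09e-4 mol / 6.634e-4 mol photons = 0.92.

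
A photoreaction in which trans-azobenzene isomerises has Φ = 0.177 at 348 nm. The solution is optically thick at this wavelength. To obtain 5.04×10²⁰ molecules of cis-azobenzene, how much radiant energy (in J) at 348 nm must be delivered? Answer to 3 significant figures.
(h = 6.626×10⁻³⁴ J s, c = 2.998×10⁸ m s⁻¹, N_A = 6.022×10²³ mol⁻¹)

Product: 5.04×10²⁰ / 6.022×10²³ = 8.369×10⁻⁴ mol.
Photons that must be absorbed: 8.369×10⁻⁴ / 0.177 = 0.004728 mol.
Photon energy: hc/λ = 5.708×10⁻¹⁹ J; per mole, 3.437×10⁵ J mol⁻¹.
Energy required: 0.004728 × 3.437×10⁵ = 1630 J.

1630 J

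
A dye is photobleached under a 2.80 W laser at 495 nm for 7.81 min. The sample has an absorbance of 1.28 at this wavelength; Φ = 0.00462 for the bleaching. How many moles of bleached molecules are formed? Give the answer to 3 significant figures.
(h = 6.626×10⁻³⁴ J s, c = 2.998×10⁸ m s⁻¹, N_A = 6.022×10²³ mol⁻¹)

Photon energy at 495 nm: hc/λ = (6.626×10⁻³⁴)(2.998×10⁸)/(495×10⁻⁹) = 4.013×10⁻¹⁹ J.
Energy delivered: (2.80 W)(468.6 s) = 1312 J.
Photons incident: 1312 / 4.013×10⁻¹⁹ = 3.269×10²¹, i.e. 3.269×10²¹/6.022×10²³ = 0.005428 mol.
Fraction absorbed: 1 − 10^(−1.28) = 0.9475.
Photons absorbed: 0.9475 × 0.005428 = 0.005143 mol.
Product: Φ × n_abs = 0.00462 × 0.005143 = 2.376×10⁻⁵ mol.

2.38×10⁻⁵ mol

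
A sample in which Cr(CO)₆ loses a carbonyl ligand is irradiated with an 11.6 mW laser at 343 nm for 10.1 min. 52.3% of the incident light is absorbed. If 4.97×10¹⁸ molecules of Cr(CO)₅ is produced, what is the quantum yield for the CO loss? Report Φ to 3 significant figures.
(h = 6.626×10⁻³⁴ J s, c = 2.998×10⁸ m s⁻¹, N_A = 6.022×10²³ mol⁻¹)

Product: 4.97×10¹⁸ / 6.022×10²³ = 8.253×10⁻⁶ mol.
Photon energy at 343 nm: hc/λ = (6.626×10⁻³⁴)(2.998×10⁸)/(343×10⁻⁹) = 5.791×10⁻¹⁹ J.
Energy delivered: (11.6 mW)(606 s) = 7.030 J.
Photons incident: 7.030 / 5.791×10⁻¹⁹ = 1.214×10¹⁹, i.e. 1.214×10¹⁹/6.022×10²³ = 2.016×10⁻⁵ mol.
Photons absorbed: 0.523 × 2.016×10⁻⁵ = 1.054×10⁻⁵ mol.
Φ = 8.253×10⁻⁶ mol / 1.054×10⁻⁵ mol photons = 0.783.

Φ = 0.783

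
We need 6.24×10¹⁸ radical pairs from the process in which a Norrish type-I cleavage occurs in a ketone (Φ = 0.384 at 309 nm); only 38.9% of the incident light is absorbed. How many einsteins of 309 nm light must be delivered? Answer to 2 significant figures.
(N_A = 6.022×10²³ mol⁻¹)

6.9×10⁻⁵ einstein

Product: 6.24×10¹⁸ / 6.022×10²³ = 1.036×10⁻⁵ mol.
Photons that must be absorbed: 1.036×10⁻⁵ / 0.384 = 2.698×10⁻⁵ mol.
Incident photons needed: 2.698×10⁻⁵ / 0.389 = 6.936×10⁻⁵ mol.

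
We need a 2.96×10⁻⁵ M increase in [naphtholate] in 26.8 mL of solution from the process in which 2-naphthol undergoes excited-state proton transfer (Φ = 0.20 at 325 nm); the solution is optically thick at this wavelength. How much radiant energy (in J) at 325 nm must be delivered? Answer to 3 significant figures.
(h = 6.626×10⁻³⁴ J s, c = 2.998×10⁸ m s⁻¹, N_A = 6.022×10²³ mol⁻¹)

Product: (2.96×10⁻⁵ M)(0.0268 L) = 7.933×10⁻⁷ mol.
Photons that must be absorbed: 7.933×10⁻⁷ / 0.20 = 3.967×10⁻⁶ mol.
Photon energy: hc/λ = 6.112×10⁻¹⁹ J; per mole, 3.681×10⁵ J mol⁻¹.
Energy required: 3.967×10⁻⁶ × 3.681×10⁵ = 1.46 J.

1.46 J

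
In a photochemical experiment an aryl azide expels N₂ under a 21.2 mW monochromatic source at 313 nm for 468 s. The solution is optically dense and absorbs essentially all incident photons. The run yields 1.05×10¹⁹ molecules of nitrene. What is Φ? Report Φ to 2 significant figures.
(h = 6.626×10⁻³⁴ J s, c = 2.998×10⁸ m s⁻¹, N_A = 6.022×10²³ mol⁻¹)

Product: 1.05×10¹⁹ / 6.022×10²³ = 1.744×10⁻⁵ mol.
Photon energy at 313 nm: hc/λ = (6.626×10⁻³⁴)(2.998×10⁸)/(313×10⁻⁹) = 6.347×10⁻¹⁹ J.
Energy delivered: (21.2 mW)(468 s) = 9.922 J.
Photons incident: 9.922 / 6.347×10⁻¹⁹ = 1.563×10¹⁹, i.e. 1.563×10¹⁹/6.022×10²³ = 2.595×10⁻⁵ mol.
Φ = 1.744×10⁻⁵ mol / 2.595×10⁻⁵ mol photons = 0.67.

Φ = 0.67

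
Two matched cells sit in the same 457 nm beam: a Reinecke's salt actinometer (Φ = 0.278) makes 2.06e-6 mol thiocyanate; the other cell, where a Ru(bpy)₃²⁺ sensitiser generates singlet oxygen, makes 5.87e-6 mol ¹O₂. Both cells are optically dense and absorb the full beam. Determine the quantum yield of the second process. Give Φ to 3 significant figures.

Φ = 0.792

Photons absorbed by the actinometer: 2.06e-6 / 0.278 = 7.410e-6 mol.
Φ(unknown) = 5.87e-6 / 7.410e-6 = 0.792.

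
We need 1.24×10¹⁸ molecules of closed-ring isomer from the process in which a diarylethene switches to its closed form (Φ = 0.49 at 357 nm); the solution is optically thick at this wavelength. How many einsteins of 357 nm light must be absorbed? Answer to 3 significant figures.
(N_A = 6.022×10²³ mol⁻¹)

Product: 1.24×10¹⁸ / 6.022×10²³ = 2.059×10⁻⁶ mol.
Photons that must be absorbed: 2.059×10⁻⁶ / 0.49 = 4.202×10⁻⁶ mol.

4.20×10⁻⁶ einstein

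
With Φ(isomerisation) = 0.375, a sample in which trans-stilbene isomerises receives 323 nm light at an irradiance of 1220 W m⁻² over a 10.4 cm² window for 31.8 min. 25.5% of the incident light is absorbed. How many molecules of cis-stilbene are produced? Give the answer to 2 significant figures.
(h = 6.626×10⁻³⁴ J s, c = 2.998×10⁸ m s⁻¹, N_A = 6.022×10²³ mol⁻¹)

Photon energy at 323 nm: hc/λ = (6.626×10⁻³⁴)(2.998×10⁸)/(323×10⁻⁹) = 6.150×10⁻¹⁹ J.
Energy delivered: (1220 W m⁻²)(10.4×10⁻⁴ m²)(1908 s) = 2421 J.
Photons incident: 2421 / 6.150×10⁻¹⁹ = 3.937×10²¹, i.e. 3.937×10²¹/6.022×10²³ = 0.006538 mol.
Photons absorbed: 0.255 × 0.006538 = 0.001667 mol.
Product: Φ × n_abs = 0.375 × 0.001667 = 6.251×10⁻⁴ mol.
As a count: 6.251×10⁻⁴ × 6.022×10²³ = 3.8×10²⁰.

3.8×10²⁰ molecules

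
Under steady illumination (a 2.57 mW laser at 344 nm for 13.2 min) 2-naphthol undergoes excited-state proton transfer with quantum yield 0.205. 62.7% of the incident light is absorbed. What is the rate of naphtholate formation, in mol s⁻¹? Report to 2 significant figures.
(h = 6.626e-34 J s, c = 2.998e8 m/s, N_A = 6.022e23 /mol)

9.5e-10 mol s⁻¹

Photon energy at 344 nm: hc/λ = (6.626e-34)(2.998e8)/(344e-9) = 5.775e-19 J.
Energy delivered: (2.57 mW)(792 s) = 2.035 J.
Photons incident: 2.035 / 5.775e-19 = 3.524e18, i.e. 3.524e18/6.022e23 = 5.852e-6 mol.
Photons absorbed: 0.627 × 5.852e-6 = 3.669e-6 mol.
Product formed: 0.205 × 3.669e-6 = 7.521e-7 mol.
Rate: 7.521e-7 / 792 s = 9.5e-10 mol s⁻¹.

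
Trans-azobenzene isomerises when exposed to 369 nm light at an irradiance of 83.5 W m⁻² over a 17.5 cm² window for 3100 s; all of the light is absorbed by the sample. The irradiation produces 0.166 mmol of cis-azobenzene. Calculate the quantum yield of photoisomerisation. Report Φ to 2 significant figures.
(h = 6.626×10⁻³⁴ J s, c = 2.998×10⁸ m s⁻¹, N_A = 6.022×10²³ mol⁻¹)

Product: 0.166 mmol = 1.66×10⁻⁴ mol.
Photon energy at 369 nm: hc/λ = (6.626×10⁻³⁴)(2.998×10⁸)/(369×10⁻⁹) = 5.383×10⁻¹⁹ J.
Energy delivered: (83.5 W m⁻²)(17.5×10⁻⁴ m²)(3100 s) = 453.0 J.
Photons incident: 453.0 / 5.383×10⁻¹⁹ = 8.415×10²⁰, i.e. 8.415×10²⁰/6.022×10²³ = 0.001397 mol.
Φ = 1.66×10⁻⁴ mol / 0.001397 mol photons = 0.12.

Φ = 0.12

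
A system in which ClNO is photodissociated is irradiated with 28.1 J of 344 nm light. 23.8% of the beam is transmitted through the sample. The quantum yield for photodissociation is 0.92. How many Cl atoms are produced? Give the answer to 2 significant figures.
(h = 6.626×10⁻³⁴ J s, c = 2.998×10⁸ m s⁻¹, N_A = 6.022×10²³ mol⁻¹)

Photon energy at 344 nm: hc/λ = (6.626×10⁻³⁴)(2.998×10⁸)/(344×10⁻⁹) = 5.775×10⁻¹⁹ J.
Photons incident: 28.1 / 5.775×10⁻¹⁹ = 4.866×10¹⁹, i.e. 4.866×10¹⁹/6.022×10²³ = 8.080×10⁻⁵ mol.
Fraction absorbed: 1 − 23.8/100 = 0.7620.
Photons absorbed: 0.7620 × 8.080×10⁻⁵ = 6.157×10⁻⁵ mol.
Product: Φ × n_abs = 0.92 × 6.157×10⁻⁵ = 5.664×10⁻⁵ mol.
As a count: 5.664×10⁻⁵ × 6.022×10²³ = 3.4×10¹⁹.

3.4×10¹⁹ atoms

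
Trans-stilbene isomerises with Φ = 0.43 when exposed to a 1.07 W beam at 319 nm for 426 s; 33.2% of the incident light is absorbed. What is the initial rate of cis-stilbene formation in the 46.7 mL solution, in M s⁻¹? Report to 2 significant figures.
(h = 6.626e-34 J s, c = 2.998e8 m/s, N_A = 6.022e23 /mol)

8.7e-6 M s⁻¹

Photon energy at 319 nm: hc/λ = (6.626e-34)(2.998e8)/(319e-9) = 6.227e-19 J.
Energy delivered: (1.07 W)(426 s) = 455.8 J.
Photons incident: 455.8 / 6.227e-19 = 7.320e20, i.e. 7.320e20/6.022e23 = 0.001216 mol.
Photons absorbed: 0.332 × 0.001216 = 4.037e-4 mol.
Product formed: 0.43 × 4.037e-4 = 1.736e-4 mol.
Rate: 1.736e-4 mol / (426 s × 0.0467 L) = 8.7e-6 M s⁻¹.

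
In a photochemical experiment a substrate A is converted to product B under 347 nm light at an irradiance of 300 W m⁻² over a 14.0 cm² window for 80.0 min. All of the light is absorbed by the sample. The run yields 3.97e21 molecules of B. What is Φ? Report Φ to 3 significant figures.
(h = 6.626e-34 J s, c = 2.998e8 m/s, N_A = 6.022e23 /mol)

Product: 3.97e21 / 6.022e23 = 0.006592 mol.
Photon energy at 347 nm: hc/λ = (6.626e-34)(2.998e8)/(347e-9) = 5.725e-19 J.
Energy delivered: (300 W m⁻²)(14.0e-4 m²)(4800 s) = 2016 J.
Photons incident: 2016 / 5.725e-19 = 3.521e21, i.e. 3.521e21/6.022e23 = 0.005847 mol.
Φ = 0.006592 mol / 0.005847 mol photons = 1.13.

Φ = 1.13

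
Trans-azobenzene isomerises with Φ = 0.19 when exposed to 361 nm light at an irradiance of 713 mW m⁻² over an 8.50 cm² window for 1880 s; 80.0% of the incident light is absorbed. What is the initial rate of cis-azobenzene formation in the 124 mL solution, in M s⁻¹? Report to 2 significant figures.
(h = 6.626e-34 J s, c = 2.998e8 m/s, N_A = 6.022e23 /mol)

2.2e-9 M s⁻¹

Photon energy at 361 nm: hc/λ = (6.626e-34)(2.998e8)/(361e-9) = 5.503e-19 J.
Energy delivered: (713 mW m⁻²)(8.50e-4 m²)(1880 s) = 1.139 J.
Photons incident: 1.139 / 5.503e-19 = 2.070e18, i.e. 2.070e18/6.022e23 = 3.437e-6 mol.
Photons absorbed: 0.800 × 3.437e-6 = 2.750e-6 mol.
Product formed: 0.19 × 2.750e-6 = 5.225e-7 mol.
Rate: 5.225e-7 mol / (1880 s × 0.124 L) = 2.2e-9 M s⁻¹.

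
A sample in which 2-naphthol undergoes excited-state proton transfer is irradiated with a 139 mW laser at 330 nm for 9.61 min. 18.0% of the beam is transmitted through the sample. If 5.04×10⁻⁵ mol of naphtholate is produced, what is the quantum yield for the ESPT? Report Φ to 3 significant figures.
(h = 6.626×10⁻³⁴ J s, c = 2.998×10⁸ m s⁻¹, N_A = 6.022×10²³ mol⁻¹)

Photon energy at 330 nm: hc/λ = (6.626×10⁻³⁴)(2.998×10⁸)/(330×10⁻⁹) = 6.020×10⁻¹⁹ J.
Energy delivered: (139 mW)(576.6 s) = 80.15 J.
Photons incident: 80.15 / 6.020×10⁻¹⁹ = 1.331×10²⁰, i.e. 1.331×10²⁰/6.022×10²³ = 2.210×10⁻⁴ mol.
Fraction absorbed: 1 − 18.0/100 = 0.8200.
Photons absorbed: 0.8200 × 2.210×10⁻⁴ = 1.812×10⁻⁴ mol.
Φ = 5.04×10⁻⁵ mol / 1.812×10⁻⁴ mol photons = 0.278.

Φ = 0.278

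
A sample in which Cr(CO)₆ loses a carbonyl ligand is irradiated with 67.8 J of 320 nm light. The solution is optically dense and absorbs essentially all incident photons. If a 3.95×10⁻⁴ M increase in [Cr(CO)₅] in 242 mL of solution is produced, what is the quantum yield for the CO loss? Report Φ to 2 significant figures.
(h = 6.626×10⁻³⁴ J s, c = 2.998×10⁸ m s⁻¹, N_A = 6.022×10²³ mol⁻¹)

Product: (3.95×10⁻⁴ M)(0.242 L) = 9.559×10⁻⁵ mol.
Photon energy at 320 nm: hc/λ = (6.626×10⁻³⁴)(2.998×10⁸)/(320×10⁻⁹) = 6.208×10⁻¹⁹ J.
Photons incident: 67.8 / 6.208×10⁻¹⁹ = 1.092×10²⁰, i.e. 1.092×10²⁰/6.022×10²³ = 1.813×10⁻⁴ mol.
Φ = 9.559×10⁻⁵ mol / 1.813×10⁻⁴ mol photons = 0.53.

Φ = 0.53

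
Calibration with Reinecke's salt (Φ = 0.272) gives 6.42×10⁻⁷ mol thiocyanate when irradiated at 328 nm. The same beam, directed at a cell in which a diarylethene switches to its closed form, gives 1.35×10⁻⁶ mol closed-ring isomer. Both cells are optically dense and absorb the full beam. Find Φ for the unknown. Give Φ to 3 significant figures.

Photons absorbed by the actinometer: 6.42×10⁻⁷ / 0.272 = 2.360×10⁻⁶ mol.
Φ(unknown) = 1.35×10⁻⁶ / 2.360×10⁻⁶ = 0.572.

Φ = 0.572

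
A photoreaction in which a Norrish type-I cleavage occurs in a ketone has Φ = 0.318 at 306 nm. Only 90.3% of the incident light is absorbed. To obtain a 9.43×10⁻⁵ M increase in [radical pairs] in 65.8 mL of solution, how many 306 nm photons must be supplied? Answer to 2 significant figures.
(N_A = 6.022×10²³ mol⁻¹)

Product: (9.43×10⁻⁵ M)(0.0658 L) = 6.205×10⁻⁶ mol.
Photons that must be absorbed: 6.205×10⁻⁶ / 0.318 = 1.951×10⁻⁵ mol.
Incident photons needed: 1.951×10⁻⁵ / 0.903 = 2.161×10⁻⁵ mol.
Photon count: 2.161×10⁻⁵ × 6.022×10²³ = 1.3×10¹⁹.

1.3×10¹⁹ photons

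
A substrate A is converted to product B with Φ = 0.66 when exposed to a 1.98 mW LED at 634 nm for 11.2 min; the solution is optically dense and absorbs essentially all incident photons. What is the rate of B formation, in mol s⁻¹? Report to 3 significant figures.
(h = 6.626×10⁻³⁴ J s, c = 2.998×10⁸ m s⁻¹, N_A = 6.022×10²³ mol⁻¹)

Photon energy at 634 nm: hc/λ = (6.626×10⁻³⁴)(2.998×10⁸)/(634×10⁻⁹) = 3.133×10⁻¹⁹ J.
Energy delivered: (1.98 mW)(672 s) = 1.331 J.
Photons incident: 1.331 / 3.133×10⁻¹⁹ = 4.248×10¹⁸, i.e. 4.248×10¹⁸/6.022×10²³ = 7.054×10⁻⁶ mol.
Product formed: 0.66 × 7.054×10⁻⁶ = 4.656×10⁻⁶ mol.
Rate: 4.656×10⁻⁶ / 672 s = 6.93×10⁻⁹ mol s⁻¹.

6.93×10⁻⁹ mol s⁻¹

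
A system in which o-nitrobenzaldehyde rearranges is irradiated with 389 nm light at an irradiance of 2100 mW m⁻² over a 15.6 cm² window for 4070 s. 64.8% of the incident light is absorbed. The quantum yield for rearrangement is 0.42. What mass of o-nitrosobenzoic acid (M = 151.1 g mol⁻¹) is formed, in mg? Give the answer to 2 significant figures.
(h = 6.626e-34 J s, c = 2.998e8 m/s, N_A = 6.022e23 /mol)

Photon energy at 389 nm: hc/λ = (6.626e-34)(2.998e8)/(389e-9) = 5.107e-19 J.
Energy delivered: (2100 mW m⁻²)(15.6e-4 m²)(4070 s) = 13.33 J.
Photons incident: 13.33 / 5.107e-19 = 2.610e19, i.e. 2.610e19/6.022e23 = 4.334e-5 mol.
Photons absorbed: 0.648 × 4.334e-5 = 2.808e-5 mol.
Product: Φ × n_abs = 0.42 × 2.808e-5 = 1.179e-5 mol.
Mass: 1.179e-5 × 151.1 = 0.001781 g = 1.8 mg.

1.8 mg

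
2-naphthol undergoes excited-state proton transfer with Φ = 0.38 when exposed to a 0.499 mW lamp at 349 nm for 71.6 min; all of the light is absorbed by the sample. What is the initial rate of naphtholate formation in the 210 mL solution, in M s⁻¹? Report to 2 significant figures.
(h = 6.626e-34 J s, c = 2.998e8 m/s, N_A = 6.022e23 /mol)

Photon energy at 349 nm: hc/λ = (6.626e-34)(2.998e8)/(349e-9) = 5.692e-19 J.
Energy delivered: (0.499 mW)(4296 s) = 2.144 J.
Photons incident: 2.144 / 5.692e-19 = 3.767e18, i.e. 3.767e18/6.022e23 = 6.255e-6 mol.
Product formed: 0.38 × 6.255e-6 = 2.377e-6 mol.
Rate: 2.377e-6 mol / (4296 s × 0.21 L) = 2.6e-9 M s⁻¹.

2.6e-9 M s⁻¹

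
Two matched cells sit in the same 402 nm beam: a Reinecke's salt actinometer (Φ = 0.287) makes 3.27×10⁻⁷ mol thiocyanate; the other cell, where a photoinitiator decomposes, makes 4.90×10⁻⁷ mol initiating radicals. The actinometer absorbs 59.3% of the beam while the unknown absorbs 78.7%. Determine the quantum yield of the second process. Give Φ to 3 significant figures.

Φ = 0.324

Photons absorbed by the actinometer: 3.27×10⁻⁷ / 0.287 = 1.139×10⁻⁶ mol.
Incident flux: 1.139×10⁻⁶ / 0.593 = 1.921×10⁻⁶ einstein.
Absorbed by unknown: 0.787 × 1.921×10⁻⁶ = 1.512×10⁻⁶ mol.
Φ(unknown) = 4.90×10⁻⁷ / 1.512×10⁻⁶ = 0.324.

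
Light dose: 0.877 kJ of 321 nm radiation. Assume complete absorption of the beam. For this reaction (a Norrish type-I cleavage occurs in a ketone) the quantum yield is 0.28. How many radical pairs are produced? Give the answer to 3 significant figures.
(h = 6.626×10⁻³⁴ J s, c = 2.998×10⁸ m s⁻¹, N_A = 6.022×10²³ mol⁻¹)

Photon energy at 321 nm: hc/λ = (6.626×10⁻³⁴)(2.998×10⁸)/(321×10⁻⁹) = 6.188×10⁻¹⁹ J.
Incident energy: 0.877 kJ = 877 J.
Photons incident: 877 / 6.188×10⁻¹⁹ = 1.417×10²¹, i.e. 1.417×10²¹/6.022×10²³ = 0.002353 mol.
Product: Φ × n_abs = 0.28 × 0.002353 = 6.588×10⁻⁴ mol.
As a count: 6.588×10⁻⁴ × 6.022×10²³ = 3.97×10²⁰.

3.97×10²⁰ radical pairs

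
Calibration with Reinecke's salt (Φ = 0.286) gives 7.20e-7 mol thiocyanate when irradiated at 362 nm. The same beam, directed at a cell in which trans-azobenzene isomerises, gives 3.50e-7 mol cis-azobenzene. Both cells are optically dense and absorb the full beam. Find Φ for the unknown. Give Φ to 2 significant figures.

Photons absorbed by the actinometer: 7.20e-7 / 0.286 = 2.517e-6 mol.
Φ(unknown) = 3.50e-7 / 2.517e-6 = 0.14.

Φ = 0.14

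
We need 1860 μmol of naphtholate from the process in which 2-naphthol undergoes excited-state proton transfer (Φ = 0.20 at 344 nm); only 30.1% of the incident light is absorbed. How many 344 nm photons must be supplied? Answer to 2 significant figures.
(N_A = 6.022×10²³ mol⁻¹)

1.9×10²² photons

Product: 1860 μmol = 0.00186 mol.
Photons that must be absorbed: 0.00186 / 0.20 = 0.009300 mol.
Incident photons needed: 0.009300 / 0.301 = 0.03090 mol.
Photon count: 0.03090 × 6.022×10²³ = 1.9×10²².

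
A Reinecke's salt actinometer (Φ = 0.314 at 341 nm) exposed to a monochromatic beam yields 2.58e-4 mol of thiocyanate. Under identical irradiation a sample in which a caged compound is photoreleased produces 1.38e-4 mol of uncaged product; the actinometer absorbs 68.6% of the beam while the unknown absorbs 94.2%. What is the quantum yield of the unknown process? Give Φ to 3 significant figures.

Photons absorbed by the actinometer: 2.58e-4 / 0.314 = 8.217e-4 mol.
Incident flux: 8.217e-4 / 0.686 = 0.001198 einstein.
Absorbed by unknown: 0.942 × 0.001198 = 0.001129 mol.
Φ(unknown) = 1.38e-4 / 0.001129 = 0.122.

Φ = 0.122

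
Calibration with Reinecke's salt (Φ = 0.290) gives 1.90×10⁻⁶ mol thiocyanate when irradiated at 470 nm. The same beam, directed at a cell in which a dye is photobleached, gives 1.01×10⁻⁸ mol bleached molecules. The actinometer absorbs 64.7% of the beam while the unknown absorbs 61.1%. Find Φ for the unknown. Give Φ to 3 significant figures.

Φ = 0.00163

Photons absorbed by the actinometer: 1.90×10⁻⁶ / 0.290 = 6.552×10⁻⁶ mol.
Incident flux: 6.552×10⁻⁶ / 0.647 = 1.013×10⁻⁵ einstein.
Absorbed by unknown: 0.611 × 1.013×10⁻⁵ = 6.189×10⁻⁶ mol.
Φ(unknown) = 1.01×10⁻⁸ / 6.189×10⁻⁶ = 0.00163.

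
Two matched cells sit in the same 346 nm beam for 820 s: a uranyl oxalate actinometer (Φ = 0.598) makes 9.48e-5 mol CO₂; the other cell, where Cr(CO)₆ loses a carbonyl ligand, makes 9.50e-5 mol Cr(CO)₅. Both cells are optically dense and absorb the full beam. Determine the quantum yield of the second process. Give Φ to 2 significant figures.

Φ = 0.60

Photons absorbed by the actinometer: 9.48e-5 / 0.598 = 1.585e-4 mol.
Φ(unknown) = 9.50e-5 / 1.585e-4 = 0.60.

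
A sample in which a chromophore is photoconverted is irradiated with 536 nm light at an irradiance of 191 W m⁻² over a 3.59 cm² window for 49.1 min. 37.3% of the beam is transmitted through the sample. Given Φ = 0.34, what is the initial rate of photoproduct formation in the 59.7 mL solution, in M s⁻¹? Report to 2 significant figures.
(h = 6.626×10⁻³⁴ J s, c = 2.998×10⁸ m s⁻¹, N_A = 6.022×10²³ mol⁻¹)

Photon energy at 536 nm: hc/λ = (6.626×10⁻³⁴)(2.998×10⁸)/(536×10⁻⁹) = 3.706×10⁻¹⁹ J.
Energy delivered: (191 W m⁻²)(3.59×10⁻⁴ m²)(2946 s) = 202.0 J.
Photons incident: 202.0 / 3.706×10⁻¹⁹ = 5.451×10²⁰, i.e. 5.451×10²⁰/6.022×10²³ = 9.052×10⁻⁴ mol.
Fraction absorbed: 1 − 37.3/100 = 0.6270.
Photons absorbed: 0.6270 × 9.052×10⁻⁴ = 5.676×10⁻⁴ mol.
Product formed: 0.34 × 5.676×10⁻⁴ = 1.930×10⁻⁴ mol.
Rate: 1.930×10⁻⁴ mol / (2946 s × 0.0597 L) = 1.1×10⁻⁶ M s⁻¹.

1.1×10⁻⁶ M s⁻¹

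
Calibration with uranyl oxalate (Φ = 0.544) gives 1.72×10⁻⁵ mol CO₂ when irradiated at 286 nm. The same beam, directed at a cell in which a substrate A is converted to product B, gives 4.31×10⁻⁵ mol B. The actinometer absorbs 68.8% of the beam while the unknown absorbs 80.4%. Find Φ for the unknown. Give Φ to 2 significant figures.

Photons absorbed by the actinometer: 1.72×10⁻⁵ / 0.544 = 3.162×10⁻⁵ mol.
Incident flux: 3.162×10⁻⁵ / 0.688 = 4.596×10⁻⁵ einstein.
Absorbed by unknown: 0.804 × 4.596×10⁻⁵ = 3.695×10⁻⁵ mol.
Φ(unknown) = 4.31×10⁻⁵ / 3.695×10⁻⁵ = 1.2.

Φ = 1.2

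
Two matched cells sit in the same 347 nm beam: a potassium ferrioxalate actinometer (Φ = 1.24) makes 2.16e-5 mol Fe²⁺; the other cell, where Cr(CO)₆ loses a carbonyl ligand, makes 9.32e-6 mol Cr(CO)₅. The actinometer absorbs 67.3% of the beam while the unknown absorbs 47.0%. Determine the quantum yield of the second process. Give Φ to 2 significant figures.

Photons absorbed by the actinometer: 2.16e-5 / 1.24 = 1.742e-5 mol.
Incident flux: 1.742e-5 / 0.673 = 2.588e-5 einstein.
Absorbed by unknown: 0.470 × 2.588e-5 = 1.216e-5 mol.
Φ(unknown) = 9.32e-6 / 1.216e-5 = 0.77.

Φ = 0.77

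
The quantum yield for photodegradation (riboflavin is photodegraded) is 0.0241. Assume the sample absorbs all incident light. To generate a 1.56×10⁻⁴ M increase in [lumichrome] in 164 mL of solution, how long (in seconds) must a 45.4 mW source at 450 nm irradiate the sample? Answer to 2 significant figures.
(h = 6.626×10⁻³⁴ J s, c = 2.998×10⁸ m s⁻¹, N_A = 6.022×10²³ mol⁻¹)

t ≈ 6200 s

Product: (1.56×10⁻⁴ M)(0.164 L) = 2.558×10⁻⁵ mol.
Photons that must be absorbed: 2.558×10⁻⁵ / 0.0241 = 0.001061 mol.
Photon energy: hc/λ = 4.414×10⁻¹⁹ J; per mole, 2.658×10⁵ J mol⁻¹.
Energy required: 0.001061 × 2.658×10⁵ = 282.0 J.
Time: 282.0 J / 0.0454 W = 6200 s.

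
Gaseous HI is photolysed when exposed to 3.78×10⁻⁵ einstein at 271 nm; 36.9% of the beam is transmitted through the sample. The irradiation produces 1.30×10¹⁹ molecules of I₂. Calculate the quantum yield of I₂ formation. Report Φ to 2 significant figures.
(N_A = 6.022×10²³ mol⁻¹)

Product: 1.30×10¹⁹ / 6.022×10²³ = 2.159×10⁻⁵ mol.
Fraction absorbed: 1 − 36.9/100 = 0.6310.
Photons absorbed: 0.6310 × 3.78×10⁻⁵ = 2.385×10⁻⁵ mol.
Φ = 2.159×10⁻⁵ mol / 2.385×10⁻⁵ mol photons = 0.91.

Φ = 0.91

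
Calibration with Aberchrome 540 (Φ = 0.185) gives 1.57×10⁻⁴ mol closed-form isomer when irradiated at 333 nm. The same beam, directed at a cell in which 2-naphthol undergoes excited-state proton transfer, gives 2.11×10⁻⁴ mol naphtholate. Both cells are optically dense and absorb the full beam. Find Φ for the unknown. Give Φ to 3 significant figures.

Photons absorbed by the actinometer: 1.57×10⁻⁴ / 0.185 = 8.486×10⁻⁴ mol.
Φ(unknown) = 2.11×10⁻⁴ / 8.486×10⁻⁴ = 0.249.

Φ = 0.249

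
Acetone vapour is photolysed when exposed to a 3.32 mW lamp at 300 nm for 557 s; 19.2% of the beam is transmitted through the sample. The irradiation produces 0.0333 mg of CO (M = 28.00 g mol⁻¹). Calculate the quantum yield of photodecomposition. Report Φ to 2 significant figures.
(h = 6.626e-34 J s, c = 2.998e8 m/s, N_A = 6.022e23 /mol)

Φ = 0.32

Product: 0.0333 mg / 28.00 g mol⁻¹ = 1.189e-6 mol.
Photon energy at 300 nm: hc/λ = (6.626e-34)(2.998e8)/(300e-9) = 6.622e-19 J.
Energy delivered: (3.32 mW)(557 s) = 1.849 J.
Photons incident: 1.849 / 6.622e-19 = 2.792e18, i.e. 2.792e18/6.022e23 = 4.636e-6 mol.
Fraction absorbed: 1 − 19.2/100 = 0.8080.
Photons absorbed: 0.8080 × 4.636e-6 = 3.746e-6 mol.
Φ = 1.189e-6 mol / 3.746e-6 mol photons = 0.32.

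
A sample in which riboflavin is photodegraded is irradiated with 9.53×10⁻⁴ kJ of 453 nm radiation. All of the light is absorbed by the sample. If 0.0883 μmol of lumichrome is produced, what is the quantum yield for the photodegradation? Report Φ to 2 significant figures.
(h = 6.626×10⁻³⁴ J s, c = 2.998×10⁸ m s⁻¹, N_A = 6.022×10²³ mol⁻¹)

Product: 0.0883 μmol = 8.83×10⁻⁸ mol.
Photon energy at 453 nm: hc/λ = (6.626×10⁻³⁴)(2.998×10⁸)/(453×10⁻⁹) = 4.385×10⁻¹⁹ J.
Incident energy: 9.53×10⁻⁴ kJ = 0.953 J.
Photons incident: 0.953 / 4.385×10⁻¹⁹ = 2.173×10¹⁸, i.e. 2.173×10¹⁸/6.022×10²³ = 3.608×10⁻⁶ mol.
Φ = 8.83×10⁻⁸ mol / 3.608×10⁻⁶ mol photons = 0.024.

Φ = 0.024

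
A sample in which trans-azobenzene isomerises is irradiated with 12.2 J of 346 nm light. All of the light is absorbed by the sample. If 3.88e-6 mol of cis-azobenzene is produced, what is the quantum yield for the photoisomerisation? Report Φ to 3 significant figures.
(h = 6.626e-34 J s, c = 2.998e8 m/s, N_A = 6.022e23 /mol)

Φ = 0.110

Photon energy at 346 nm: hc/λ = (6.626e-34)(2.998e8)/(346e-9) = 5.741e-19 J.
Photons incident: 12.2 / 5.741e-19 = 2.125e19, i.e. 2.125e19/6.022e23 = 3.529e-5 mol.
Φ = 3.88e-6 mol / 3.529e-5 mol photons = 0.110.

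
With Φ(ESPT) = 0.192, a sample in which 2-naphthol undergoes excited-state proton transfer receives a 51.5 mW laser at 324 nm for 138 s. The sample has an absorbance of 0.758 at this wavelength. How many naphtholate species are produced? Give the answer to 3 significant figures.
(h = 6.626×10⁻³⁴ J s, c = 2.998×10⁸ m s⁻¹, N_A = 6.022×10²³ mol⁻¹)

Photon energy at 324 nm: hc/λ = (6.626×10⁻³⁴)(2.998×10⁸)/(324×10⁻⁹) = 6.131×10⁻¹⁹ J.
Energy delivered: (51.5 mW)(138 s) = 7.107 J.
Photons incident: 7.107 / 6.131×10⁻¹⁹ = 1.159×10¹⁹, i.e. 1.159×10¹⁹/6.022×10²³ = 1.925×10⁻⁵ mol.
Fraction absorbed: 1 − 10^(−0.758) = 0.8254.
Photons absorbed: 0.8254 × 1.925×10⁻⁵ = 1.589×10⁻⁵ mol.
Product: Φ × n_abs = 0.192 × 1.589×10⁻⁵ = 3.051×10⁻⁶ mol.
As a count: 3.051×10⁻⁶ × 6.022×10²³ = 1.84×10¹⁸.

1.84×10¹⁸ species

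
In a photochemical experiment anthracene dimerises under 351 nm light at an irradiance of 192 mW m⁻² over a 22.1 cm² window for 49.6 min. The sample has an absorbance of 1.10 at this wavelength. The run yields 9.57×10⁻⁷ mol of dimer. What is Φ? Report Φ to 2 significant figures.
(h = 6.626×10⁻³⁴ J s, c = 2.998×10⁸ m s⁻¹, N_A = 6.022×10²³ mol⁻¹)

Φ = 0.28

Photon energy at 351 nm: hc/λ = (6.626×10⁻³⁴)(2.998×10⁸)/(351×10⁻⁹) = 5.659×10⁻¹⁹ J.
Energy delivered: (192 mW m⁻²)(22.1×10⁻⁴ m²)(2976 s) = 1.263 J.
Photons incident: 1.263 / 5.659×10⁻¹⁹ = 2.232×10¹⁸, i.e. 2.232×10¹⁸/6.022×10²³ = 3.706×10⁻⁶ mol.
Fraction absorbed: 1 − 10^(−1.10) = 0.9206.
Photons absorbed: 0.9206 × 3.706×10⁻⁶ = 3.412×10⁻⁶ mol.
Φ = 9.57×10⁻⁷ mol / 3.412×10⁻⁶ mol photons = 0.28.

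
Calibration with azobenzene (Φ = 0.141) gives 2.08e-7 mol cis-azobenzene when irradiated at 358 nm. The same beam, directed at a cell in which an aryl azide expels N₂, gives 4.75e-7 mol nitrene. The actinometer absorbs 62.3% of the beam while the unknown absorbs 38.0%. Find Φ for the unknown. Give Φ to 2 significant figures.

Φ = 0.53

Photons absorbed by the actinometer: 2.08e-7 / 0.141 = 1.475e-6 mol.
Incident flux: 1.475e-6 / 0.623 = 2.368e-6 einstein.
Absorbed by unknown: 0.380 × 2.368e-6 = 8.998e-7 mol.
Φ(unknown) = 4.75e-7 / 8.998e-7 = 0.53.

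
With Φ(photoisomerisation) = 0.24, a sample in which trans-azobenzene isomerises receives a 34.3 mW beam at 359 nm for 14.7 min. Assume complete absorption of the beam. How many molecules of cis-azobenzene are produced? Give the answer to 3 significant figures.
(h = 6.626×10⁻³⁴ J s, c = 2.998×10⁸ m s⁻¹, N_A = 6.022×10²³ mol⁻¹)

Photon energy at 359 nm: hc/λ = (6.626×10⁻³⁴)(2.998×10⁸)/(359×10⁻⁹) = 5.533×10⁻¹⁹ J.
Energy delivered: (34.3 mW)(882 s) = 30.25 J.
Photons incident: 30.25 / 5.533×10⁻¹⁹ = 5.467×10¹⁹, i.e. 5.467×10¹⁹/6.022×10²³ = 9.078×10⁻⁵ mol.
Product: Φ × n_abs = 0.24 × 9.078×10⁻⁵ = 2.179×10⁻⁵ mol.
As a count: 2.179×10⁻⁵ × 6.022×10²³ = 1.31×10¹⁹.

1.31×10¹⁹ molecules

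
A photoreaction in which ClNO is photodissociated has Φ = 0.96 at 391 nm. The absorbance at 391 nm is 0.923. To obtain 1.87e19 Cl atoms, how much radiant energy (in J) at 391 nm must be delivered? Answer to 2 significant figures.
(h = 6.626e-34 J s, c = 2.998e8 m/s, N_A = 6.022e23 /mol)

Product: 1.87e19 / 6.022e23 = 3.105e-5 mol.
Photons that must be absorbed: 3.105e-5 / 0.96 = 3.234e-5 mol.
Fraction absorbed: 1 − 10^(−0.923) = 0.8806.
Incident photons needed: 3.234e-5 / 0.8806 = 3.672e-5 mol.
Photon energy: hc/λ = 5.080e-19 J; per mole, 3.059e5 J mol⁻¹.
Energy required: 3.672e-5 × 3.059e5 = 11 J.

11 J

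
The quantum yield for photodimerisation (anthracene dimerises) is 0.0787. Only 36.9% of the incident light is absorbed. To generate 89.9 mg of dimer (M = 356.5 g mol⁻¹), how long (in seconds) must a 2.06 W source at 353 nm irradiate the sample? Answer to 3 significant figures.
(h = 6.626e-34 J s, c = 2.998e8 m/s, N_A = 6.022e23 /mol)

Product: 89.9 mg / 356.5 g mol⁻¹ = 2.522e-4 mol.
Photons that must be absorbed: 2.522e-4 / 0.0787 = 0.003205 mol.
Incident photons needed: 0.003205 / 0.369 = 0.008686 mol.
Photon energy: hc/λ = 5.627e-19 J; per mole, 3.389e5 J mol⁻¹.
Energy required: 0.008686 × 3.389e5 = 2944 J.
Time: 2944 J / 2.06 W = 1430 s.

t ≈ 1430 s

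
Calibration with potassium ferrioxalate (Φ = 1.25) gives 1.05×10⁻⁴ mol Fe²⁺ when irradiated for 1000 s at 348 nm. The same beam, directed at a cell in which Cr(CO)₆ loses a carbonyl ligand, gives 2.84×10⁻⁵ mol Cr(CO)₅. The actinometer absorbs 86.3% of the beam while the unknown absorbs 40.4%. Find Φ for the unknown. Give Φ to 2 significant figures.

Φ = 0.72

Photons absorbed by the actinometer: 1.05×10⁻⁴ / 1.25 = 8.400×10⁻⁵ mol.
Incident flux: 8.400×10⁻⁵ / 0.863 = 9.733×10⁻⁵ einstein.
Absorbed by unknown: 0.404 × 9.733×10⁻⁵ = 3.932×10⁻⁵ mol.
Φ(unknown) = 2.84×10⁻⁵ / 3.932×10⁻⁵ = 0.72.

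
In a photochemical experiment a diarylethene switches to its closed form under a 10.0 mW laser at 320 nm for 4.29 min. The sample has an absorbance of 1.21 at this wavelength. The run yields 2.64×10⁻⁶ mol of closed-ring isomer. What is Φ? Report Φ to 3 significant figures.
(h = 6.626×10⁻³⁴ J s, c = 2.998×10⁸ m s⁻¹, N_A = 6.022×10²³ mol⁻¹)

Photon energy at 320 nm: hc/λ = (6.626×10⁻³⁴)(2.998×10⁸)/(320×10⁻⁹) = 6.208×10⁻¹⁹ J.
Energy delivered: (10.0 mW)(257.4 s) = 2.574 J.
Photons incident: 2.574 / 6.208×10⁻¹⁹ = 4.146×10¹⁸, i.e. 4.146×10¹⁸/6.022×10²³ = 6.885×10⁻⁶ mol.
Fraction absorbed: 1 − 10^(−1.21) = 0.9383.
Photons absorbed: 0.9383 × 6.885×10⁻⁶ = 6.460×10⁻⁶ mol.
Φ = 2.64×10⁻⁶ mol / 6.460×10⁻⁶ mol photons = 0.409.

Φ = 0.409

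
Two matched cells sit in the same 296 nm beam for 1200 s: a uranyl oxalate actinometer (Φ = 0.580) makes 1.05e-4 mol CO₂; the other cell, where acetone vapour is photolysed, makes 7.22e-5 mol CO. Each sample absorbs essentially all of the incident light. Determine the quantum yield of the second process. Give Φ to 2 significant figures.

Φ = 0.40

Photons absorbed by the actinometer: 1.05e-4 / 0.580 = 1.810e-4 mol.
Φ(unknown) = 7.22e-5 / 1.810e-4 = 0.40.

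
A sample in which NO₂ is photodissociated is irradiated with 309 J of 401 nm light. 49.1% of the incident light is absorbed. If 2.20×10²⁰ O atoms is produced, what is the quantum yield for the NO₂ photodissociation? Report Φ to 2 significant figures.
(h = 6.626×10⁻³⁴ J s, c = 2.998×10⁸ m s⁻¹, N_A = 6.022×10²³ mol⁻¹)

Product: 2.20×10²⁰ / 6.022×10²³ = 3.653×10⁻⁴ mol.
Photon energy at 401 nm: hc/λ = (6.626×10⁻³⁴)(2.998×10⁸)/(401×10⁻⁹) = 4.954×10⁻¹⁹ J.
Photons incident: 309 / 4.954×10⁻¹⁹ = 6.237×10²⁰, i.e. 6.237×10²⁰/6.022×10²³ = 0.001036 mol.
Photons absorbed: 0.491 × 0.001036 = 5.087×10⁻⁴ mol.
Φ = 3.653×10⁻⁴ mol / 5.087×10⁻⁴ mol photons = 0.72.

Φ = 0.72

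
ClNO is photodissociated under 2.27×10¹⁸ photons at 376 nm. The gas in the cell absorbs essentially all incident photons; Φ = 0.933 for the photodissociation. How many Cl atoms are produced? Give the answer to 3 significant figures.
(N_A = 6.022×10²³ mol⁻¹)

2.12×10¹⁸ atoms

Moles of photons: 2.27×10¹⁸ / 6.022×10²³ = 3.770×10⁻⁶ mol.
Product: Φ × n_abs = 0.933 × 3.770×10⁻⁶ = 3.517×10⁻⁶ mol.
As a count: 3.517×10⁻⁶ × 6.022×10²³ = 2.12×10¹⁸.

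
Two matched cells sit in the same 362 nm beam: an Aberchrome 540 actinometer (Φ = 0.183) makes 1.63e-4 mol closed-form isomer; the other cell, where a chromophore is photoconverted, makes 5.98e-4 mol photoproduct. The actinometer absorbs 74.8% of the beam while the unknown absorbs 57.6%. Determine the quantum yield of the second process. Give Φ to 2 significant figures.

Φ = 0.87

Photons absorbed by the actinometer: 1.63e-4 / 0.183 = 8.907e-4 mol.
Incident flux: 8.907e-4 / 0.748 = 0.001191 einstein.
Absorbed by unknown: 0.576 × 0.001191 = 6.860e-4 mol.
Φ(unknown) = 5.98e-4 / 6.860e-4 = 0.87.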